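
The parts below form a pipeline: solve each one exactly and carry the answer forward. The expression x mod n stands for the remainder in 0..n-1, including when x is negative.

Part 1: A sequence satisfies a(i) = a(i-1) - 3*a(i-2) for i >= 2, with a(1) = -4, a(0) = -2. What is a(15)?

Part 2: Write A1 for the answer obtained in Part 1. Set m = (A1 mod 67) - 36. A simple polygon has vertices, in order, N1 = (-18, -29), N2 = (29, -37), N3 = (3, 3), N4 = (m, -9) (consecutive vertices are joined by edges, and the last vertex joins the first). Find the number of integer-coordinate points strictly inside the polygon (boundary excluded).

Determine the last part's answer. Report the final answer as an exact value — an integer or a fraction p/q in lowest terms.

Part 1: a(2) = 1*(-4) - 3*(-2) = 2; iterating: a(2)=2, a(3)=14, a(4)=8, a(5)=-34, a(6)=-58, a(7)=44, a(8)=218, a(9)=86, a(10)=-568, a(11)=-826, a(12)=878, a(13)=3356, a(14)=722, a(15)=-9346; answer -9346
Part 2: A1 = -9346; m = -2; cross terms: (-18*-37 - 29*-29)=1507, (29*3 - 3*-37)=198, (3*-9 - -2*3)=-21, (-2*-29 - -18*-9)=-104; twice the area = |1580| = 1580; area = 790; boundary points = 1 + 2 + 1 + 4 = 8; strictly interior points = area - boundary/2 + 1 = 787; answer 787

787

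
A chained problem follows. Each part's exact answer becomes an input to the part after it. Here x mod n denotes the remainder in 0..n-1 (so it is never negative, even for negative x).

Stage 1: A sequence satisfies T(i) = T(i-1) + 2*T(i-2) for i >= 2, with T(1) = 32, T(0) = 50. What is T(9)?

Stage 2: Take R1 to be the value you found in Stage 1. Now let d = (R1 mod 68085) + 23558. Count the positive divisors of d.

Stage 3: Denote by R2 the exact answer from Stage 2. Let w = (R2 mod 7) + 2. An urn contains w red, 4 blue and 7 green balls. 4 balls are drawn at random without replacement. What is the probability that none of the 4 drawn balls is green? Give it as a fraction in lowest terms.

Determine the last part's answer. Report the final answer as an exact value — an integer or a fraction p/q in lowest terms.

Stage 1: T(2) = 1*(32) + 2*(50) = 132; iterating: T(2)=132, T(3)=196, T(4)=460, T(5)=852, T(6)=1772, T(7)=3476, T(8)=7020, T(9)=13972; answer 13972
Stage 2: R1 = 13972; d = 37530; 37530 = 2 * 3^3 * 5 * 139; number of divisors = (1+1) * (3+1) * (1+1) * (1+1) = 32; answer 32
Stage 3: R2 = 32; w = 6; total draws C(17,4) = 2380; favorable C(10,4) = 210; P = 3/34; answer 3/34

3/34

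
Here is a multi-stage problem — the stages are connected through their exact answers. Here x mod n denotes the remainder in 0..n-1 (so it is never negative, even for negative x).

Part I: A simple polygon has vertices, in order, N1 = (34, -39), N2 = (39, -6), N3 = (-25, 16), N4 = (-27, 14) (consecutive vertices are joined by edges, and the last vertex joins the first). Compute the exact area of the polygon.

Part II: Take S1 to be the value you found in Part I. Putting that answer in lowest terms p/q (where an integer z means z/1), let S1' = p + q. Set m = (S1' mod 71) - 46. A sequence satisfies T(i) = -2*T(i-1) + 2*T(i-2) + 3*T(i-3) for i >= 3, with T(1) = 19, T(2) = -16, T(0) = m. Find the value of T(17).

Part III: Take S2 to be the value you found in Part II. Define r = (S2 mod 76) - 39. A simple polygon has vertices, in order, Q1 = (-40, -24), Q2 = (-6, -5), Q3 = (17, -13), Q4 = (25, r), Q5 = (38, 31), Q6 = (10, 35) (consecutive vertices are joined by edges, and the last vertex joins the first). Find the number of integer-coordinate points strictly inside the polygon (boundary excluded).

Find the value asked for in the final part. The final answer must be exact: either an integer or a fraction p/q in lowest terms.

2071

Part I: cross terms: (34*-6 - 39*-39)=1317, (39*16 - -25*-6)=474, (-25*14 - -27*16)=82, (-27*-39 - 34*14)=577; twice the area = |2450| = 2450; area = 1225; answer 1225
Part II: S1 = 1225; threaded value p + q = 1226; m = -27; T(3) = -2*(-16) + 2*(19) + 3*(-27) = -11; iterating: T(3)=-11, T(4)=47, T(5)=-164, T(6)=389, T(7)=-965, T(8)=2216, T(9)=-5195, T(10)=11927, T(11)=-27596, T(12)=63461, T(13)=-146333, T(14)=336800, T(15)=-775883, T(16)=1786367, T(17)=-4114100; answer -4114100
Part III: S2 = -4114100; r = -31; cross terms: (-40*-5 - -6*-24)=56, (-6*-13 - 17*-5)=163, (17*-31 - 25*-13)=-202, (25*31 - 38*-31)=1953, (38*35 - 10*31)=1020, (10*-24 - -40*35)=1160; twice the area = |4150| = 4150; area = 2075; boundary points = 1 + 1 + 2 + 1 + 4 + 1 = 10; strictly interior points = area - boundary/2 + 1 = 2071; answer 2071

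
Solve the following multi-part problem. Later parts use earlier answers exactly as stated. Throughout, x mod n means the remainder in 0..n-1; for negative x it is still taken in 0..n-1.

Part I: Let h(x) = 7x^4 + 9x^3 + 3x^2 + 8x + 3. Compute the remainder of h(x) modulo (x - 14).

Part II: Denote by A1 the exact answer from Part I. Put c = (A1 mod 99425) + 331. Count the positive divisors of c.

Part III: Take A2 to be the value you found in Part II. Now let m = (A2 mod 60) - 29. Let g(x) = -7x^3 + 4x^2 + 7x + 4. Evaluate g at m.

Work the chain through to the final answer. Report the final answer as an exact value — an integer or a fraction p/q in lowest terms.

Part I: remainder = value at the root: 7*(14)^4 + 9*(14)^3 + 3*(14)^2 + 8*(14)^1 + 3 = (268912) + (24696) + (588) + (112) + (3) = 294311; answer 294311
Part II: A1 = 294311; c = 95792; 95792 = 2^4 * 5987; number of divisors = (4+1) * (1+1) = 10; answer 10
Part III: A2 = 10; m = -19; -7*(-19)^3 + 4*(-19)^2 + 7*(-19)^1 + 4 = (48013) + (1444) + (-133) + (4) = 49328; answer 49328

49328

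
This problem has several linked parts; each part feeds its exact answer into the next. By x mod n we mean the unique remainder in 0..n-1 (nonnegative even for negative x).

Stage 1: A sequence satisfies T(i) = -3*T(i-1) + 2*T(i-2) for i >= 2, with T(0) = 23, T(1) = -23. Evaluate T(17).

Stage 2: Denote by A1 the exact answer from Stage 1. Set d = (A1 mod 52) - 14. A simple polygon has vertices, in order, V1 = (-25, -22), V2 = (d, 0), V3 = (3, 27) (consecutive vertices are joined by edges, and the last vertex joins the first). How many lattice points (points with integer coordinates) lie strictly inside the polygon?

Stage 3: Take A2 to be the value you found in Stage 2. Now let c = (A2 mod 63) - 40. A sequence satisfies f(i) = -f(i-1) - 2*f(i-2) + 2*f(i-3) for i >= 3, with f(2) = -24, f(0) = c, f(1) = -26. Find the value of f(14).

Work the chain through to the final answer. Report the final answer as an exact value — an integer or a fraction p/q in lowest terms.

-11020

Stage 1: T(2) = -3*(-23) + 2*(23) = 115; iterating: T(2)=115, T(3)=-391, T(4)=1403, T(5)=-4991, T(6)=17779, T(7)=-63319, T(8)=225515, T(9)=-803183, T(10)=2860579, T(11)=-10188103, T(12)=36285467, T(13)=-129232607, T(14)=460268755, T(15)=-1639271479, T(16)=5838351947, T(17)=-20793598799; answer -20793598799
Stage 2: A1 = -20793598799; d = -13; cross terms: (-25*0 - -13*-22)=-286, (-13*27 - 3*0)=-351, (3*-22 - -25*27)=609; twice the area = |-28| = 28; area = 14; boundary points = 2 + 1 + 7 = 10; strictly interior points = area - boundary/2 + 1 = 10; answer 10
Stage 3: A2 = 10; c = -30; f(3) = -1*(-24) - 2*(-26) + 2*(-30) = 16; iterating: f(3)=16, f(4)=-20, f(5)=-60, f(6)=132, f(7)=-52, f(8)=-332, f(9)=700, f(10)=-140, f(11)=-1924, f(12)=3604, f(13)=-36, f(14)=-11020; answer -11020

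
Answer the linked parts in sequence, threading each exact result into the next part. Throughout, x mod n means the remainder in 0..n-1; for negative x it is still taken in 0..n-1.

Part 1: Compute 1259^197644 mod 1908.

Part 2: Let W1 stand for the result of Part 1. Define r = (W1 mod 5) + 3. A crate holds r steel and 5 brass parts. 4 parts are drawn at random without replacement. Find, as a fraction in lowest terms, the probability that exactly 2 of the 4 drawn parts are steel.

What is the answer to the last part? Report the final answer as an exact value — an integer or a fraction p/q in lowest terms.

Part 1: squarings mod 1908: 1259^1=1259, 1259^2=1441, 1259^4=577, 1259^8=937, 1259^16=289, 1259^32=1477, 1259^64=685, 1259^128=1765, 1259^256=1369, 1259^512=505, 1259^1024=1261, 1259^2048=757, 1259^4096=649, 1259^8192=1441, 1259^16384=577, 1259^32768=937, 1259^65536=289, 1259^131072=1477; 1259^197644 = 1259^4 * 1259^8 * 1259^1024 * 1259^65536 * 1259^131072 = 505 (mod 1908); answer 505
Part 2: W1 = 505; r = 3; total draws C(8,4) = 70; favorable C(3,2)*C(5,2) = 30; P = 3/7; answer 3/7

3/7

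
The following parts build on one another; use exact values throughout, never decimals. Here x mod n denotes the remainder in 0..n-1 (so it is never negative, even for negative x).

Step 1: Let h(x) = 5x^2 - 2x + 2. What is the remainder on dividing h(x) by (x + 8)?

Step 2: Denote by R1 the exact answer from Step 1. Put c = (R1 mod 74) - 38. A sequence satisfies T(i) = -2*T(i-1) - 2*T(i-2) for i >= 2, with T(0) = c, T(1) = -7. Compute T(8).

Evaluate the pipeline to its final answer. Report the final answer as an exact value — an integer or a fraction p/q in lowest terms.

Step 1: remainder = value at the root: 5*(-8)^2 - 2*(-8)^1 + 2 = (320) + (16) + (2) = 338; answer 338
Step 2: R1 = 338; c = 4; T(2) = -2*(-7) - 2*(4) = 6; iterating: T(2)=6, T(3)=2, T(4)=-16, T(5)=28, T(6)=-24, T(7)=-8, T(8)=64; answer 64

64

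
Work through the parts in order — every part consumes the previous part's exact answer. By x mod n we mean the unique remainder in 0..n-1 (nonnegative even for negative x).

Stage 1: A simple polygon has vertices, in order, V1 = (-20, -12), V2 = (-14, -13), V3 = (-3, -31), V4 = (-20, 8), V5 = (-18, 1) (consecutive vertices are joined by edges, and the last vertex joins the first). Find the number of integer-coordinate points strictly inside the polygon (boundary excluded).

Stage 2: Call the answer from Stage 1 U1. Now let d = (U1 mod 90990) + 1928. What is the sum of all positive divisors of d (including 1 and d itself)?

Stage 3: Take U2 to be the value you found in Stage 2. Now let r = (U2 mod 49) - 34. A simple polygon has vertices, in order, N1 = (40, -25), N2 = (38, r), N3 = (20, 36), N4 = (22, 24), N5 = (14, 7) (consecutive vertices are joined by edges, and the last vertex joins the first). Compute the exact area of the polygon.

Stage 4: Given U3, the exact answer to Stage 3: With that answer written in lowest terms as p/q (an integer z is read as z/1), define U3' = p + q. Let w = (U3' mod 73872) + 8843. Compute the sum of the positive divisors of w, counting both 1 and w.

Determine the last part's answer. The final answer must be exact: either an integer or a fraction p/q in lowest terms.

Stage 1: cross terms: (-20*-13 - -14*-12)=92, (-14*-31 - -3*-13)=395, (-3*8 - -20*-31)=-644, (-20*1 - -18*8)=124, (-18*-12 - -20*1)=236; twice the area = |203| = 203; area = 203/2; boundary points = 1 + 1 + 1 + 1 + 1 = 5; strictly interior points = area - boundary/2 + 1 = 100; answer 100
Stage 2: U1 = 100; d = 2028; 2028 = 2^2 * 3 * 13^2; sigma = (1 + 2 + 4) * (1 + 3) * (1 + 13 + 169) = 7 * 4 * 183 = 5124; answer 5124
Stage 3: U2 = 5124; r = -6; cross terms: (40*-6 - 38*-25)=710, (38*36 - 20*-6)=1488, (20*24 - 22*36)=-312, (22*7 - 14*24)=-182, (14*-25 - 40*7)=-630; twice the area = |1074| = 1074; area = 537; answer 537
Stage 4: U3 = 537; threaded value p + q = 538; w = 9381; 9381 = 3 * 53 * 59; sigma = (1 + 3) * (1 + 53) * (1 + 59) = 4 * 54 * 60 = 12960; answer 12960

12960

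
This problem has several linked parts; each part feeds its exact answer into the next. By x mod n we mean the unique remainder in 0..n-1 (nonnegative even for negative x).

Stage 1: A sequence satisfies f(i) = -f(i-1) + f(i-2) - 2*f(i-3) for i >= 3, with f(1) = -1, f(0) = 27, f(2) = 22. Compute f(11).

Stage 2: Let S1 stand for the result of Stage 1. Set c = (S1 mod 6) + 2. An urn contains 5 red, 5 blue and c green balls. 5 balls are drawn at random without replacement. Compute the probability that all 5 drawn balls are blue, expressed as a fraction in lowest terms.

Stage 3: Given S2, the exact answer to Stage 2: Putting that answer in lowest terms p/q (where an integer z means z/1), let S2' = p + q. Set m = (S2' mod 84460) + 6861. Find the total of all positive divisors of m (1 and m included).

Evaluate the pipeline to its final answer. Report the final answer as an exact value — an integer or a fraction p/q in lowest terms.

11880

Stage 1: f(3) = -1*(22) + 1*(-1) - 2*(27) = -77; iterating: f(3)=-77, f(4)=101, f(5)=-222, f(6)=477, f(7)=-901, f(8)=1822, f(9)=-3677, f(10)=7301, f(11)=-14622; answer -14622
Stage 2: S1 = -14622; c = 2; total draws C(12,5) = 792; favorable C(5,5) = 1; P = 1/792; answer 1/792
Stage 3: S2 = 1/792; threaded value p + q = 793; m = 7654; 7654 = 2 * 43 * 89; sigma = (1 + 2) * (1 + 43) * (1 + 89) = 3 * 44 * 90 = 11880; answer 11880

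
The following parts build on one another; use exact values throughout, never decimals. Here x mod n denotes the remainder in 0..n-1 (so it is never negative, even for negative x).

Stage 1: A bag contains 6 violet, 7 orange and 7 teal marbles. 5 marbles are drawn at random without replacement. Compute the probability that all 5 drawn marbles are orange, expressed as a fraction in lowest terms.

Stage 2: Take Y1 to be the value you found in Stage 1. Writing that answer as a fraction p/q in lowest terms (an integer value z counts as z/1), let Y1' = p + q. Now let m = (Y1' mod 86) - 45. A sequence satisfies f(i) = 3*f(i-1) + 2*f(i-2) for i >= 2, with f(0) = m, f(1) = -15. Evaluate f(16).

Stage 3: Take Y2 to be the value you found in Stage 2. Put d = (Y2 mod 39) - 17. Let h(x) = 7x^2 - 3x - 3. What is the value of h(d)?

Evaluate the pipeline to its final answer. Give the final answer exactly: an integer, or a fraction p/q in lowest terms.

Stage 1: total draws C(20,5) = 15504; favorable C(7,5) = 21; P = 7/5168; answer 7/5168
Stage 2: Y1 = 7/5168; threaded value p + q = 5175; m = -30; f(2) = 3*(-15) + 2*(-30) = -105; iterating: f(2)=-105, f(3)=-345, f(4)=-1245, f(5)=-4425, f(6)=-15765, f(7)=-56145, f(8)=-199965, f(9)=-712185, f(10)=-2536485, f(11)=-9033825, f(12)=-32174445, f(13)=-114590985, f(14)=-408121845, f(15)=-1453547505, f(16)=-5176886205; answer -5176886205
Stage 3: Y2 = -5176886205; d = -14; 7*(-14)^2 - 3*(-14)^1 - 3 = (1372) + (42) + (-3) = 1411; answer 1411

1411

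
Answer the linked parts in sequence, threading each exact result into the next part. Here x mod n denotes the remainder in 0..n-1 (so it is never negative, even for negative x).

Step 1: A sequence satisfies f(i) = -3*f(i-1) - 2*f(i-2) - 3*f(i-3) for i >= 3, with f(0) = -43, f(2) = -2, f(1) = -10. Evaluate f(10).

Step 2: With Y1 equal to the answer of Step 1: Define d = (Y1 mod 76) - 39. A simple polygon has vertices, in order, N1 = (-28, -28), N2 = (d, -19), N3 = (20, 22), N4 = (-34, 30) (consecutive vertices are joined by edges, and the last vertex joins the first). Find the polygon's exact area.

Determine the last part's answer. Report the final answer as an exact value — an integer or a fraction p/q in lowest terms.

2926

Step 1: f(3) = -3*(-2) - 2*(-10) - 3*(-43) = 155; iterating: f(3)=155, f(4)=-431, f(5)=989, f(6)=-2570, f(7)=7025, f(8)=-18902, f(9)=50366, f(10)=-134369; answer -134369
Step 2: Y1 = -134369; d = 36; cross terms: (-28*-19 - 36*-28)=1540, (36*22 - 20*-19)=1172, (20*30 - -34*22)=1348, (-34*-28 - -28*30)=1792; twice the area = |5852| = 5852; area = 2926; answer 2926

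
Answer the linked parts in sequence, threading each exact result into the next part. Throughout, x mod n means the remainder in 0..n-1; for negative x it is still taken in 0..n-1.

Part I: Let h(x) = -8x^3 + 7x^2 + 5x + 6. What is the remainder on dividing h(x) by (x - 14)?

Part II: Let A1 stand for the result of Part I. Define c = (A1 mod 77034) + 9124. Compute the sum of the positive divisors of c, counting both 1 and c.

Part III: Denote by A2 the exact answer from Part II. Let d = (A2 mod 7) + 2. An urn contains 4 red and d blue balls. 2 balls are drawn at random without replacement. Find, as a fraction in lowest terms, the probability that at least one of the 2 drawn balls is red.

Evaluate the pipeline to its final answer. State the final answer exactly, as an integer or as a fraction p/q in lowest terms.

14/15

Part I: remainder = value at the root: -8*(14)^3 + 7*(14)^2 + 5*(14)^1 + 6 = (-21952) + (1372) + (70) + (6) = -20504; answer -20504
Part II: A1 = -20504; c = 65654; 65654 = 2 * 17 * 1931; sigma = (1 + 2) * (1 + 17) * (1 + 1931) = 3 * 18 * 1932 = 104328; answer 104328
Part III: A2 = 104328; d = 2; total draws C(6,2) = 15; complement C(2,2) = 1; favorable 15 - 1 = 14; P = 14/15; answer 14/15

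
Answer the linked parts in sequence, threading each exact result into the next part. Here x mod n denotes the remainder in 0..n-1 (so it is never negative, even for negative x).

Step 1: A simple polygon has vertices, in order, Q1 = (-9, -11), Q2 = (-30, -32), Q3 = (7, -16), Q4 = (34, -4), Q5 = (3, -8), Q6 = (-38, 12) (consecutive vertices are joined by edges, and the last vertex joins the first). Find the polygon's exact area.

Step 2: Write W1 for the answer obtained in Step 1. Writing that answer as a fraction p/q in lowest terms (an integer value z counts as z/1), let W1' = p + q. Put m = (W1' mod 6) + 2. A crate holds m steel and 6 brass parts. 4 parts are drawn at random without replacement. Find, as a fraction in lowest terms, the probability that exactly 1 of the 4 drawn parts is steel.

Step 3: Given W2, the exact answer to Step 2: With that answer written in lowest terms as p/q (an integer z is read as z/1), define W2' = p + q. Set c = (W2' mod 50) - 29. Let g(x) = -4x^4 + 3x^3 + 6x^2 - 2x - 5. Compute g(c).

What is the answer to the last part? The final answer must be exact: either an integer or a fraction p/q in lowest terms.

Step 1: cross terms: (-9*-32 - -30*-11)=-42, (-30*-16 - 7*-32)=704, (7*-4 - 34*-16)=516, (34*-8 - 3*-4)=-260, (3*12 - -38*-8)=-268, (-38*-11 - -9*12)=526; twice the area = |1176| = 1176; area = 588; answer 588
Step 2: W1 = 588; threaded value p + q = 589; m = 3; total draws C(9,4) = 126; favorable C(3,1)*C(6,3) = 60; P = 10/21; answer 10/21
Step 3: W2 = 10/21; threaded value p + q = 31; c = 2; -4*(2)^4 + 3*(2)^3 + 6*(2)^2 - 2*(2)^1 - 5 = (-64) + (24) + (24) + (-4) + (-5) = -25; answer -25

-25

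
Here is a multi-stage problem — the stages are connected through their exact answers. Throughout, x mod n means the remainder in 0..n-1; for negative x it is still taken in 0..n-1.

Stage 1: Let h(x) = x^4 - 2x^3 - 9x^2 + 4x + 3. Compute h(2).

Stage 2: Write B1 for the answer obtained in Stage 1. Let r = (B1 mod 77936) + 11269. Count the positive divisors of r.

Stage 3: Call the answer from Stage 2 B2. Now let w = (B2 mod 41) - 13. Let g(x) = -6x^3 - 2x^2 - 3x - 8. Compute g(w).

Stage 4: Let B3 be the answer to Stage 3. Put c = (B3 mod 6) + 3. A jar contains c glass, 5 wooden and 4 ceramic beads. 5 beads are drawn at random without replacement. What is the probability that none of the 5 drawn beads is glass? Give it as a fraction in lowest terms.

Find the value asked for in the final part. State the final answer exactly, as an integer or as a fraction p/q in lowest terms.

Stage 1: 1*(2)^4 - 2*(2)^3 - 9*(2)^2 + 4*(2)^1 + 3 = (16) + (-16) + (-36) + (8) + (3) = -25; answer -25
Stage 2: B1 = -25; r = 89180; 89180 = 2^2 * 5 * 7^3 * 13; number of divisors = (2+1) * (1+1) * (3+1) * (1+1) = 48; answer 48
Stage 3: B2 = 48; w = -6; -6*(-6)^3 - 2*(-6)^2 - 3*(-6)^1 - 8 = (1296) + (-72) + (18) + (-8) = 1234; answer 1234
Stage 4: B3 = 1234; c = 7; total draws C(16,5) = 4368; favorable C(9,5) = 126; P = 3/104; answer 3/104

3/104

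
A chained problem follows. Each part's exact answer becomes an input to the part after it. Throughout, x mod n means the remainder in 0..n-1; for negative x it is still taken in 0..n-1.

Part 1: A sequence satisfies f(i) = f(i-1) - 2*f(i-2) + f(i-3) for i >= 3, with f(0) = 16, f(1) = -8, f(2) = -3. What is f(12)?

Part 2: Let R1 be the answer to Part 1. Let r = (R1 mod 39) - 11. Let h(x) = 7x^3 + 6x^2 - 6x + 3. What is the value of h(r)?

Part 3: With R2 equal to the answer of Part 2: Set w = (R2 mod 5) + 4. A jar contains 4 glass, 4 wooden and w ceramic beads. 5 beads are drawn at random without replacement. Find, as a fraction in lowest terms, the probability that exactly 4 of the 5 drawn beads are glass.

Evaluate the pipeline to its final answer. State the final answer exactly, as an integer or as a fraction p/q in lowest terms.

Part 1: f(3) = 1*(-3) - 2*(-8) + 1*(16) = 29; iterating: f(3)=29, f(4)=27, f(5)=-34, f(6)=-59, f(7)=36, f(8)=120, f(9)=-11, f(10)=-215, f(11)=-73, f(12)=346; answer 346
Part 2: R1 = 346; r = 23; 7*(23)^3 + 6*(23)^2 - 6*(23)^1 + 3 = (85169) + (3174) + (-138) + (3) = 88208; answer 88208
Part 3: R2 = 88208; w = 7; total draws C(15,5) = 3003; favorable C(4,4)*C(11,1) = 11; P = 1/273; answer 1/273

1/273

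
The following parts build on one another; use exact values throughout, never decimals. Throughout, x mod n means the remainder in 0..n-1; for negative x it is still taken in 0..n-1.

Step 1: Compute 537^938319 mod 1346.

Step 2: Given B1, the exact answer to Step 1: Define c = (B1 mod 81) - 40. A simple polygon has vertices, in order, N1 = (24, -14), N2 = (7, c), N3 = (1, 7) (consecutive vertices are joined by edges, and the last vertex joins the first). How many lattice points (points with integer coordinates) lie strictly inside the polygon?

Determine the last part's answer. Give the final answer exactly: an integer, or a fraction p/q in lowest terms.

Step 1: squarings mod 1346: 537^1=537, 537^2=325, 537^4=637, 537^8=623, 537^16=481, 537^32=1195, 537^64=1265, 537^128=1177, 537^256=295, 537^512=881, 537^1024=865, 537^2048=1195, 537^4096=1265, 537^8192=1177, 537^16384=295, 537^32768=881, 537^65536=865, 537^131072=1195, 537^262144=1265, 537^524288=1177; 537^938319 = 537^1 * 537^2 * 537^4 * 537^8 * 537^64 * 537^256 * 537^4096 * 537^16384 * 537^131072 * 537^262144 * 537^524288 = 1313 (mod 1346); answer 1313
Step 2: B1 = 1313; c = -23; cross terms: (24*-23 - 7*-14)=-454, (7*7 - 1*-23)=72, (1*-14 - 24*7)=-182; twice the area = |-564| = 564; area = 282; boundary points = 1 + 6 + 1 = 8; strictly interior points = area - boundary/2 + 1 = 279; answer 279

279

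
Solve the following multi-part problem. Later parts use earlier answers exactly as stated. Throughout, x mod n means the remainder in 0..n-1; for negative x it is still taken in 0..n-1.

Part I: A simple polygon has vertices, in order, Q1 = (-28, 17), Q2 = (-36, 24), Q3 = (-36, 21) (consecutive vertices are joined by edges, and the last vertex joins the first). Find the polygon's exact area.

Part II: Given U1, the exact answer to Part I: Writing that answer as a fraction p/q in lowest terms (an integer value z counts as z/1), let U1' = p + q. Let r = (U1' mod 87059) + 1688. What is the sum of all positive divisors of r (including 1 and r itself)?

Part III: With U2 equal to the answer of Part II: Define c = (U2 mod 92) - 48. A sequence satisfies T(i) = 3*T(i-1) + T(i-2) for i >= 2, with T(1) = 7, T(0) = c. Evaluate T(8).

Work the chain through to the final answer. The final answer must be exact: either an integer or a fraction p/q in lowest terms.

41757

Part I: cross terms: (-28*24 - -36*17)=-60, (-36*21 - -36*24)=108, (-36*17 - -28*21)=-24; twice the area = |24| = 24; area = 12; answer 12
Part II: U1 = 12; threaded value p + q = 13; r = 1701; 1701 = 3^5 * 7; sigma = (1 + 3 + 9 + 27 + 81 + 243) * (1 + 7) = 364 * 8 = 2912; answer 2912
Part III: U2 = 2912; c = 12; T(2) = 3*(7) + 1*(12) = 33; iterating: T(2)=33, T(3)=106, T(4)=351, T(5)=1159, T(6)=3828, T(7)=12643, T(8)=41757; answer 41757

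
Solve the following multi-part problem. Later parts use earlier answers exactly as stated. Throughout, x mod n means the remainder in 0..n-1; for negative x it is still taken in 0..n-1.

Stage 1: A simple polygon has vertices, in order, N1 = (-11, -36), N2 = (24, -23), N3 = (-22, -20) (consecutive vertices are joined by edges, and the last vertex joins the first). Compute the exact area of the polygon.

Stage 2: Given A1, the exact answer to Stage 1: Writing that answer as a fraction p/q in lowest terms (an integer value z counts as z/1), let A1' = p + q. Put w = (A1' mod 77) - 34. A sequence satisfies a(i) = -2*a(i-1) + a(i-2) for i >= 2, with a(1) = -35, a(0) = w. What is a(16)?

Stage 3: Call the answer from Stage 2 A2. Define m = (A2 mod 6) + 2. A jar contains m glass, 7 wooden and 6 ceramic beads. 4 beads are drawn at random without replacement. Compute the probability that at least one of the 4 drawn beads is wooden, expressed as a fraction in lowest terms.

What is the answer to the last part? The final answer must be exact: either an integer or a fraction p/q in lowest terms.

31/34

Stage 1: cross terms: (-11*-23 - 24*-36)=1117, (24*-20 - -22*-23)=-986, (-22*-36 - -11*-20)=572; twice the area = |703| = 703; area = 703/2; answer 703/2
Stage 2: A1 = 703/2; threaded value p + q = 705; w = -22; a(2) = -2*(-35) + 1*(-22) = 48; iterating: a(2)=48, a(3)=-131, a(4)=310, a(5)=-751, a(6)=1812, a(7)=-4375, a(8)=10562, a(9)=-25499, a(10)=61560, a(11)=-148619, a(12)=358798, a(13)=-866215, a(14)=2091228, a(15)=-5048671, a(16)=12188570; answer 12188570
Stage 3: A2 = 12188570; m = 4; total draws C(17,4) = 2380; complement C(10,4) = 210; favorable 2380 - 210 = 2170; P = 31/34; answer 31/34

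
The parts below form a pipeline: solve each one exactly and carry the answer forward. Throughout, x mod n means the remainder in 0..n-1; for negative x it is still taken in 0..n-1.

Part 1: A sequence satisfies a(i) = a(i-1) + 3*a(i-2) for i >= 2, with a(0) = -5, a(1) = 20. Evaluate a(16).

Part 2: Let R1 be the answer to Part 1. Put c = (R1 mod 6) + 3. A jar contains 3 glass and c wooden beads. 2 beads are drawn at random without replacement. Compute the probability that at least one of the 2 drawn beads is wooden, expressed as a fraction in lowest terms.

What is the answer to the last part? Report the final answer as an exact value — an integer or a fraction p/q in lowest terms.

25/28

Part 1: a(2) = 1*(20) + 3*(-5) = 5; iterating: a(2)=5, a(3)=65, a(4)=80, a(5)=275, a(6)=515, a(7)=1340, a(8)=2885, a(9)=6905, a(10)=15560, a(11)=36275, a(12)=82955, a(13)=191780, a(14)=440645, a(15)=1015985, a(16)=2337920; answer 2337920
Part 2: R1 = 2337920; c = 5; total draws C(8,2) = 28; complement C(3,2) = 3; favorable 28 - 3 = 25; P = 25/28; answer 25/28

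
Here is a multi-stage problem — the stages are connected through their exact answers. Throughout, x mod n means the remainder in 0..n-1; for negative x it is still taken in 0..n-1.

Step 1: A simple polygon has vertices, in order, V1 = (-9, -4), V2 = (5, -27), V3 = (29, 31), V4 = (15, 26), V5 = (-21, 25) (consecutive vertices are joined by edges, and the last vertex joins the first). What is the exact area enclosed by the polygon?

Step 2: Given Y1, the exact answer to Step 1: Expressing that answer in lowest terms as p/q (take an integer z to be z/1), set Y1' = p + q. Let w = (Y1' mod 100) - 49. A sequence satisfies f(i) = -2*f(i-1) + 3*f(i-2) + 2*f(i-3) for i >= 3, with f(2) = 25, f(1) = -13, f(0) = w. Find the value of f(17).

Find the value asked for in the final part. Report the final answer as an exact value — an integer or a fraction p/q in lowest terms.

-123626807

Step 1: cross terms: (-9*-27 - 5*-4)=263, (5*31 - 29*-27)=938, (29*26 - 15*31)=289, (15*25 - -21*26)=921, (-21*-4 - -9*25)=309; twice the area = |2720| = 2720; area = 1360; answer 1360
Step 2: Y1 = 1360; threaded value p + q = 1361; w = 12; f(3) = -2*(25) + 3*(-13) + 2*(12) = -65; iterating: f(3)=-65, f(4)=179, f(5)=-503, f(6)=1413, f(7)=-3977, f(8)=11187, f(9)=-31479, f(10)=88565, f(11)=-249193, f(12)=701123, f(13)=-1972695, f(14)=5550373, f(15)=-15616585, f(16)=43938899, f(17)=-123626807; answer -123626807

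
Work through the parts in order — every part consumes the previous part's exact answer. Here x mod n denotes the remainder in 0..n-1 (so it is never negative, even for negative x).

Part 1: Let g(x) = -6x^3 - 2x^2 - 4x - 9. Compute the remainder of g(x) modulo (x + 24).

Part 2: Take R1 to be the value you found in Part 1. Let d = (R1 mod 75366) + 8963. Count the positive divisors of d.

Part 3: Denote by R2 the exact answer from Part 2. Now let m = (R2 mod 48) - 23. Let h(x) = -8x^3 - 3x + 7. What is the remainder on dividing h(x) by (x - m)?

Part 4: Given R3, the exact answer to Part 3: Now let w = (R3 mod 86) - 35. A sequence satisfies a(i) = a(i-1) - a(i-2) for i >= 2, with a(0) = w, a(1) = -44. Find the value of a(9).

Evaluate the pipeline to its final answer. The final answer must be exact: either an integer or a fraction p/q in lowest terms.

Part 1: remainder = value at the root: -6*(-24)^3 - 2*(-24)^2 - 4*(-24)^1 - 9 = (82944) + (-1152) + (96) + (-9) = 81879; answer 81879
Part 2: R1 = 81879; d = 15476; 15476 = 2^2 * 53 * 73; number of divisors = (2+1) * (1+1) * (1+1) = 12; answer 12
Part 3: R2 = 12; m = -11; remainder = value at the root: -8*(-11)^3 - 3*(-11)^1 + 7 = (10648) + (33) + (7) = 10688; answer 10688
Part 4: R3 = 10688; w = -11; a(2) = 1*(-44) - 1*(-11) = -33; iterating: a(2)=-33, a(3)=11, a(4)=44, a(5)=33, a(6)=-11, a(7)=-44, a(8)=-33, a(9)=11; answer 11

11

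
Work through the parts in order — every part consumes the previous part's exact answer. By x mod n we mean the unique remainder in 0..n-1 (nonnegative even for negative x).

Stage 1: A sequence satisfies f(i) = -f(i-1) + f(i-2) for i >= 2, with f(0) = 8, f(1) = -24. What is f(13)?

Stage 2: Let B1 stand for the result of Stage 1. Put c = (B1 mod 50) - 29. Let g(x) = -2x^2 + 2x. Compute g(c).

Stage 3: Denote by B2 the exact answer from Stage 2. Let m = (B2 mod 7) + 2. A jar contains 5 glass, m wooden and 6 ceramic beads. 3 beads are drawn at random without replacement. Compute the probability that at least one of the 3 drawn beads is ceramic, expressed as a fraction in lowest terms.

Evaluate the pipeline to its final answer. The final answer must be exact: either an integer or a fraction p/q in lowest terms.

53/65

Stage 1: f(2) = -1*(-24) + 1*(8) = 32; iterating: f(2)=32, f(3)=-56, f(4)=88, f(5)=-144, f(6)=232, f(7)=-376, f(8)=608, f(9)=-984, f(10)=1592, f(11)=-2576, f(12)=4168, f(13)=-6744; answer -6744
Stage 2: B1 = -6744; c = -23; -2*(-23)^2 + 2*(-23)^1 = (-1058) + (-46) = -1104; answer -1104
Stage 3: B2 = -1104; m = 4; total draws C(15,3) = 455; complement C(9,3) = 84; favorable 455 - 84 = 371; P = 53/65; answer 53/65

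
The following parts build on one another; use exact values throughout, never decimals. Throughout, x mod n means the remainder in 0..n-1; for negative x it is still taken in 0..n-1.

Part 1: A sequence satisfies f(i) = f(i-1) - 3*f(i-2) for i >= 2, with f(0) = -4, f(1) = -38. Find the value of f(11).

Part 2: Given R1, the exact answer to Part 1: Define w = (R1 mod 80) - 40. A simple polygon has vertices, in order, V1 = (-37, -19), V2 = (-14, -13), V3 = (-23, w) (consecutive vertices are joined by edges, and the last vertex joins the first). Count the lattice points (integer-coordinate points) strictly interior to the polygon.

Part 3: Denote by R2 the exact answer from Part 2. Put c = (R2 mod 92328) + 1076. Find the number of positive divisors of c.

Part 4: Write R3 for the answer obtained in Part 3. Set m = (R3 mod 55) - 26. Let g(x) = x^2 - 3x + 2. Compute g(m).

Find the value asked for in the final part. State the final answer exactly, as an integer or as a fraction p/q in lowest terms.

650

Part 1: f(2) = 1*(-38) - 3*(-4) = -26; iterating: f(2)=-26, f(3)=88, f(4)=166, f(5)=-98, f(6)=-596, f(7)=-302, f(8)=1486, f(9)=2392, f(10)=-2066, f(11)=-9242; answer -9242
Part 2: R1 = -9242; w = -2; cross terms: (-37*-13 - -14*-19)=215, (-14*-2 - -23*-13)=-271, (-23*-19 - -37*-2)=363; twice the area = |307| = 307; area = 307/2; boundary points = 1 + 1 + 1 = 3; strictly interior points = area - boundary/2 + 1 = 153; answer 153
Part 3: R2 = 153; c = 1229; 1229 is prime, so its only divisors are 1 and 1229; count = 2; answer 2
Part 4: R3 = 2; m = -24; 1*(-24)^2 - 3*(-24)^1 + 2 = (576) + (72) + (2) = 650; answer 650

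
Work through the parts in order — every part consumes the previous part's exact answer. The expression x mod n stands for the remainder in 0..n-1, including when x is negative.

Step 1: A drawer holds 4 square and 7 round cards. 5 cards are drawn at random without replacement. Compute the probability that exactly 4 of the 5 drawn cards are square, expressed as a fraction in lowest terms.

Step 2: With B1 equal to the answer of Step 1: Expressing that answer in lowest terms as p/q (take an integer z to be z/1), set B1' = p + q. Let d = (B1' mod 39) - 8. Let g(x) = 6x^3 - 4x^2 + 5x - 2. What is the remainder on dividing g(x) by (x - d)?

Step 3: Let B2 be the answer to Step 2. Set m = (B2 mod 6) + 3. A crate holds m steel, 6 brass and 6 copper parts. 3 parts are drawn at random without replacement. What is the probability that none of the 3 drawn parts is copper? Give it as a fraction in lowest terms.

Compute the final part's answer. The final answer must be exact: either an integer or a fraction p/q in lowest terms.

Step 1: total draws C(11,5) = 462; favorable C(4,4)*C(7,1) = 7; P = 1/66; answer 1/66
Step 2: B1 = 1/66; threaded value p + q = 67; d = 20; remainder = value at the root: 6*(20)^3 - 4*(20)^2 + 5*(20)^1 - 2 = (48000) + (-1600) + (100) + (-2) = 46498; answer 46498
Step 3: B2 = 46498; m = 7; total draws C(19,3) = 969; favorable C(13,3) = 286; P = 286/969; answer 286/969

286/969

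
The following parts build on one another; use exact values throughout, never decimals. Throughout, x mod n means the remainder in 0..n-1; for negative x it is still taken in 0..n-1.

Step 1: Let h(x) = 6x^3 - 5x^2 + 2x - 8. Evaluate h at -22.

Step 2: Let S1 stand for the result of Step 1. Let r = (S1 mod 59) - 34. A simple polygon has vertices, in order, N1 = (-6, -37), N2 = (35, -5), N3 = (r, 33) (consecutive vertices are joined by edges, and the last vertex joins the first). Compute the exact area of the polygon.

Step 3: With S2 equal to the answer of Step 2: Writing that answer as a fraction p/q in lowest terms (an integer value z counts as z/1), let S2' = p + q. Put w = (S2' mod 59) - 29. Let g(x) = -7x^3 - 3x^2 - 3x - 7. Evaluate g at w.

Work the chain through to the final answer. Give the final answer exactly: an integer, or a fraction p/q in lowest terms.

Step 1: 6*(-22)^3 - 5*(-22)^2 + 2*(-22)^1 - 8 = (-63888) + (-2420) + (-44) + (-8) = -66360; answer -66360
Step 2: S1 = -66360; r = -19; cross terms: (-6*-5 - 35*-37)=1325, (35*33 - -19*-5)=1060, (-19*-37 - -6*33)=901; twice the area = |3286| = 3286; area = 1643; answer 1643
Step 3: S2 = 1643; threaded value p + q = 1644; w = 22; -7*(22)^3 - 3*(22)^2 - 3*(22)^1 - 7 = (-74536) + (-1452) + (-66) + (-7) = -76061; answer -76061

-76061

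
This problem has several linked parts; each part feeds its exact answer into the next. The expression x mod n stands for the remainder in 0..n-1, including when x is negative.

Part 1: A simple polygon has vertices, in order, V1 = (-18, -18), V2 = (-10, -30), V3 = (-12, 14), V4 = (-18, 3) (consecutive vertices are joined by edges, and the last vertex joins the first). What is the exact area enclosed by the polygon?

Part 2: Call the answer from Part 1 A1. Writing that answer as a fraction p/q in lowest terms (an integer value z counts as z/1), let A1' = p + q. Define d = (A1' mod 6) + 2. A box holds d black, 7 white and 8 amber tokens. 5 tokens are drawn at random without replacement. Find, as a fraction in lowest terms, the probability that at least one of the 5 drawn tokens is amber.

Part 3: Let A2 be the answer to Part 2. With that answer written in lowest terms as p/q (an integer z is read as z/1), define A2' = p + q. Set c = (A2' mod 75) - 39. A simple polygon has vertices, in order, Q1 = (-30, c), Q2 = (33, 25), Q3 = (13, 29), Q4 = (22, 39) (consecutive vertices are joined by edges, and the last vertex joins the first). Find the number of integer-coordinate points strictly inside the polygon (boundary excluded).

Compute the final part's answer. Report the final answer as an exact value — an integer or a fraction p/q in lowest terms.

Part 1: cross terms: (-18*-30 - -10*-18)=360, (-10*14 - -12*-30)=-500, (-12*3 - -18*14)=216, (-18*-18 - -18*3)=378; twice the area = |454| = 454; area = 227; answer 227
Part 2: A1 = 227; threaded value p + q = 228; d = 2; total draws C(17,5) = 6188; complement C(9,5) = 126; favorable 6188 - 126 = 6062; P = 433/442; answer 433/442
Part 3: A2 = 433/442; threaded value p + q = 875; c = 11; cross terms: (-30*25 - 33*11)=-1113, (33*29 - 13*25)=632, (13*39 - 22*29)=-131, (22*11 - -30*39)=1412; twice the area = |800| = 800; area = 400; boundary points = 7 + 4 + 1 + 4 = 16; strictly interior points = area - boundary/2 + 1 = 393; answer 393

393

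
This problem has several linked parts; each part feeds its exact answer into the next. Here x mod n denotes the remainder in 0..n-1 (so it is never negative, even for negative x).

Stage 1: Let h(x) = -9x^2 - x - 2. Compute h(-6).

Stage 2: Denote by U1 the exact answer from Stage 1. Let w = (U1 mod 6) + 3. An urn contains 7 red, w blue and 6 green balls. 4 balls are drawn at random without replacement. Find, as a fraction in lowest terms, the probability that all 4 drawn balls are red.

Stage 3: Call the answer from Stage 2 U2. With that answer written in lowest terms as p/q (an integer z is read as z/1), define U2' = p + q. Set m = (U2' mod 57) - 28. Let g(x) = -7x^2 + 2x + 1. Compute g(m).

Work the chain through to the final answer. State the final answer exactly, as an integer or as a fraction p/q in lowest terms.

-3128

Stage 1: -9*(-6)^2 - 1*(-6)^1 - 2 = (-324) + (6) + (-2) = -320; answer -320
Stage 2: U1 = -320; w = 7; total draws C(20,4) = 4845; favorable C(7,4) = 35; P = 7/969; answer 7/969
Stage 3: U2 = 7/969; threaded value p + q = 976; m = -21; -7*(-21)^2 + 2*(-21)^1 + 1 = (-3087) + (-42) + (1) = -3128; answer -3128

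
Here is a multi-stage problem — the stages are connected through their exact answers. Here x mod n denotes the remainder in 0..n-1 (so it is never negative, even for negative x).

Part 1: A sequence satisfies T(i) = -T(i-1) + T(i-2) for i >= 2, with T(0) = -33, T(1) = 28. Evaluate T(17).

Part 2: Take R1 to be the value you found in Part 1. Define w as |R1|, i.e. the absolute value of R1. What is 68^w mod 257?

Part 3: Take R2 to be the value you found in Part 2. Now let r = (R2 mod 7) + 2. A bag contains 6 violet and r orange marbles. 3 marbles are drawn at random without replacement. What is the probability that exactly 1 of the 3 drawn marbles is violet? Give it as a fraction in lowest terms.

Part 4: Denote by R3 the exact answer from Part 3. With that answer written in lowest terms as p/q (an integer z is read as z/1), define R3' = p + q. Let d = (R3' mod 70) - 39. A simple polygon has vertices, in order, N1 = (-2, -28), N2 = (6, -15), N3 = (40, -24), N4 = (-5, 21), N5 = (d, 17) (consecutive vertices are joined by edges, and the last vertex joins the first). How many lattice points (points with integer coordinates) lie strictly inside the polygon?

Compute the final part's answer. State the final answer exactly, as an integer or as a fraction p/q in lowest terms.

Part 1: T(2) = -1*(28) + 1*(-33) = -61; iterating: T(2)=-61, T(3)=89, T(4)=-150, T(5)=239, T(6)=-389, T(7)=628, T(8)=-1017, T(9)=1645, T(10)=-2662, T(11)=4307, T(12)=-6969, T(13)=11276, T(14)=-18245, T(15)=29521, T(16)=-47766, T(17)=77287; answer 77287
Part 2: R1 = 77287; w = 77287; squarings mod 257: 68^1=68, 68^2=255, 68^4=4, 68^8=16, 68^16=256, 68^32=1, 68^64=1, 68^128=1, 68^256=1, 68^512=1, 68^1024=1, 68^2048=1, 68^4096=1, 68^8192=1, 68^16384=1, 68^32768=1, 68^65536=1; 68^77287 = 68^1 * 68^2 * 68^4 * 68^32 * 68^64 * 68^128 * 68^256 * 68^1024 * 68^2048 * 68^8192 * 68^65536 = 227 (mod 257); answer 227
Part 3: R2 = 227; r = 5; total draws C(11,3) = 165; favorable C(6,1)*C(5,2) = 60; P = 4/11; answer 4/11
Part 4: R3 = 4/11; threaded value p + q = 15; d = -24; cross terms: (-2*-15 - 6*-28)=198, (6*-24 - 40*-15)=456, (40*21 - -5*-24)=720, (-5*17 - -24*21)=419, (-24*-28 - -2*17)=706; twice the area = |2499| = 2499; area = 2499/2; boundary points = 1 + 1 + 45 + 1 + 1 = 49; strictly interior points = area - boundary/2 + 1 = 1226; answer 1226

1226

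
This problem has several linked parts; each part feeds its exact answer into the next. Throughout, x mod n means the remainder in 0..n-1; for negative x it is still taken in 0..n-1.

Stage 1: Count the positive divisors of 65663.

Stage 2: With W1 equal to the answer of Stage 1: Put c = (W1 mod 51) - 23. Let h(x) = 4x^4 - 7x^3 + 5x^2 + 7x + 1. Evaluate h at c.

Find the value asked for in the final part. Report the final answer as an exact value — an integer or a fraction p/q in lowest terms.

Stage 1: 65663 = 13 * 5051; number of divisors = (1+1) * (1+1) = 4; answer 4
Stage 2: W1 = 4; c = -19; 4*(-19)^4 - 7*(-19)^3 + 5*(-19)^2 + 7*(-19)^1 + 1 = (521284) + (48013) + (1805) + (-133) + (1) = 570970; answer 570970

570970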